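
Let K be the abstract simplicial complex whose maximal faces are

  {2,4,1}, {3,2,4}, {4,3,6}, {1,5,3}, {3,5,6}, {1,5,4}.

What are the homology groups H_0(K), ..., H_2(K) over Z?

Take the total order 1 < 2 < 3 < 4 < 5 < 6 on the vertex set. Then K (dimension 2) consists of the simplices:

  0-simplices (6): [1], [2], [3], [4], [5], [6]
  1-simplices (12): [1,2], [1,3], [1,4], [1,5], [2,3], [2,4], [3,4], [3,5], [3,6], [4,5], [4,6], [5,6]
  2-simplices (6): [1,2,4], [1,3,5], [1,4,5], [2,3,4], [3,4,6], [3,5,6]

Hence C_0 ≅ Z^6, C_1 ≅ Z^12, C_2 ≅ Z^6.

Boundary ∂_1: C_1 → C_0 sends each edge [p,q] (with p < q) to q − p. For instance
  ∂[1,5] = [5] − [1].
The 6×12 boundary matrix has rank 5 and Smith normal form diag(1,1,1,1,1).

Boundary ∂_2: C_2 → C_1 sends each 2-simplex [p,q,r] to [q,r] − [p,r] + [p,q]. For instance
  ∂[2,3,4] = [3,4] − [2,4] + [2,3],
  ∂[1,2,4] = [2,4] − [1,4] + [1,2].
The resulting 12×6 matrix has rank 6, and its Smith normal form has invariant factors (1,1,1,1,1,1).

Reading off H_k = ker ∂_k / im ∂_{k+1}:

  H_0: rank C_0 − rank ∂_1 = 6 − 5 = 1, and the invariant factors of ∂_1 are all 1, so H_0 = Z.
  H_1: rank ker ∂_1 − rank ∂_2 = (12 − 5) − 6 = 1, and the invariant factors of ∂_2 are all 1, so H_1 = Z.
  H_2: rank ker ∂_2 − rank ∂_3 = (6 − 6) − 0 = 0, and there is no ∂_3, so H_2 = 0.

H_0 ≅ Z,  H_1 ≅ Z,  H_2 = 0.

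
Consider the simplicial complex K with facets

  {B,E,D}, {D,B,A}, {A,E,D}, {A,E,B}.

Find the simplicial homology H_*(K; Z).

We work with the vertex ordering A < B < D < E. The simplices of K, each written with vertices in increasing order, are:

  0-simplices (4): A, B, D, E
  1-simplices (6): AB, AD, AE, BD, BE, DE
  2-simplices (4): ABD, ABE, ADE, BDE

so the chain groups are C_0 ≅ Z^4, C_1 ≅ Z^6, C_2 ≅ Z^4.

The boundary map ∂_1: C_1 → C_0 maps an edge to its endpoints' difference, ∂[p,q] = q − p. For instance
  ∂AE = E − A.
As a 4×6 matrix over Z this has rank 3, with invariant factors (1,1,1).

Boundary ∂_2: C_2 → C_1 acts by ∂[p,q,r] = [q,r] − [p,r] + [p,q]. For instance
  ∂ABD = BD − AD + AB,
  ∂ABE = BE − AE + AB.
This gives a 6×4 integer matrix of rank 3; reducing to Smith normal form yields diagonal entries (1,1,1).

Reading off H_k = ker ∂_k / im ∂_{k+1}:

  H_0: rank C_0 − rank ∂_1 = 4 − 3 = 1, and the invariant factors of ∂_1 are all 1, so H_0 ≅ Z.
  H_1: rank ker ∂_1 − rank ∂_2 = (6 − 3) − 3 = 0, and the invariant factors of ∂_2 are all 1, so H_1 ≅ 0.
  H_2: rank ker ∂_2 − rank ∂_3 = (4 − 3) − 0 = 1, and there is no ∂_3, so H_2 ≅ Z.

H_0 ≅ Z,  H_1 = 0,  H_2 ≅ Z.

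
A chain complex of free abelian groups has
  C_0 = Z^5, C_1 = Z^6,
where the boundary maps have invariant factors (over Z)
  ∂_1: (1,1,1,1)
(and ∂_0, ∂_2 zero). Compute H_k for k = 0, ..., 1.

H_0: b_0 = 5 − 0 − 4 = 1; torsion from ∂_1 factors > 1: none. So H_0 = Z.
H_1: b_1 = 6 − 4 − 0 = 2; torsion from ∂_2 factors > 1: none. So H_1 = Z^2.

H_0 = Z,  H_1 = Z^2.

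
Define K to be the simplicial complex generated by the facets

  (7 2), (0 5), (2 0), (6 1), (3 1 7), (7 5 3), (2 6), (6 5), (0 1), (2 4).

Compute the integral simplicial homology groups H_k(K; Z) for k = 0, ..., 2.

H_0 = Z,  H_1 = Z^4,  H_2 = 0.

Order the vertices as 0 < 1 < 2 < 3 < 4 < 5 < 6 < 7. Listing each simplex with vertices in this order, K has dimension 2 with simplices:

  0-simplices (8): [0], [1], [2], [3], [4], [5], [6], [7]
  1-simplices (13): [0,1], [0,2], [0,5], [1,3], [1,6], [1,7], [2,4], [2,6], [2,7], [3,5], [3,7], [5,6], [5,7]
  2-simplices (2): [1,3,7], [3,5,7]

giving chain groups C_0 ≅ Z^8, C_1 ≅ Z^13, C_2 ≅ Z^2.

The boundary map ∂_1: C_1 → C_0 is given by ∂[p,q] = [q] − [p]. For instance
  ∂[3,5] = [5] − [3].
This gives a 8×13 integer matrix of rank 7; reducing to Smith normal form yields diagonal entries (1,1,1,1,1,1,1).

∂_2: C_2 → C_1 sends each 2-simplex [p,q,r] to [q,r] − [p,r] + [p,q]. For instance
  ∂[3,5,7] = [5,7] − [3,7] + [3,5],
  ∂[1,3,7] = [3,7] − [1,7] + [1,3].
The resulting 13×2 matrix has rank 2, and its Smith normal form has invariant factors (1,1).

Reading off H_k = ker ∂_k / im ∂_{k+1}:

  H_0: rank C_0 − rank ∂_1 = 8 − 7 = 1, and the invariant factors of ∂_1 are all 1, so H_0 = Z.
  H_1: rank ker ∂_1 − rank ∂_2 = (13 − 7) − 2 = 4, and the invariant factors of ∂_2 are all 1, so H_1 = Z^4.
  H_2: rank ker ∂_2 − rank ∂_3 = (2 − 2) − 0 = 0, and there is no ∂_3, so H_2 = 0.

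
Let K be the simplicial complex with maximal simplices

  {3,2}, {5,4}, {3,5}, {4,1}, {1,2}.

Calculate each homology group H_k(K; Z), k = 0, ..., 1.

H_0 = Z,  H_1 = Z.

We work with the vertex ordering 1 < 2 < 3 < 4 < 5. The simplices of K, each written with vertices in increasing order, are:

  0-simplices (5): [1], [2], [3], [4], [5]
  1-simplices (5): [1,2], [1,4], [2,3], [3,5], [4,5]

so the chain groups are C_0 ≅ Z^5, C_1 ≅ Z^5.

The boundary map ∂_1: C_1 → C_0 sends each edge [p,q] (with p < q) to q − p. For instance
  ∂[1,2] = [2] − [1].
The 5×5 boundary matrix has rank 4 and Smith normal form diag(1,1,1,1).

From H_k ≅ ker(∂_k) / im(∂_{k+1}) we obtain:

  H_0: rank C_0 − rank ∂_1 = 5 − 4 = 1, and the invariant factors of ∂_1 are all 1, so H_0 ≅ Z.
  H_1: rank ker ∂_1 − rank ∂_2 = (5 − 4) − 0 = 1, and there is no ∂_2, so H_1 ≅ Z.

(K is a triangulation of the circle S^1.)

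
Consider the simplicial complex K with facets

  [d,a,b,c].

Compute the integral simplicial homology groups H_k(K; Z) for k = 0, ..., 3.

H_0 ≅ Z,  H_1 = 0,  H_2 = 0,  H_3 = 0.

We work with the vertex ordering a < b < c < d. The simplices of K, each written with vertices in increasing order, are:

  0-simplices (4): a, b, c, d
  1-simplices (6): ab, ac, ad, bc, bd, cd
  2-simplices (4): abc, abd, acd, bcd
  3-simplices (1): abcd

so the chain groups are C_0 ≅ Z^4, C_1 ≅ Z^6, C_2 ≅ Z^4, C_3 ≅ Z^1.

The boundary map ∂_1: C_1 → C_0 sends each edge [p,q] (with p < q) to q − p. For instance
  ∂ab = b − a.
As a 4×6 matrix over Z this has rank 3, with invariant factors (1,1,1).

∂_2: C_2 → C_1 acts by ∂[p,q,r] = [q,r] − [p,r] + [p,q]. For instance
  ∂abd = bd − ad + ab,
  ∂abc = bc − ac + ab.
The 6×4 boundary matrix has rank 3 and Smith normal form diag(1,1,1).

∂_3: C_3 → C_2 sends each 3-simplex σ to the alternating sum Σ_i (−1)^i (σ with its i-th vertex removed). For instance
  ∂abcd = bcd − acd + abd − abc.
This gives a 4×1 integer matrix of rank 1; reducing to Smith normal form yields diagonal entries (1).

Reading off H_k = ker ∂_k / im ∂_{k+1}:

  H_0: rank C_0 − rank ∂_1 = 4 − 3 = 1, and the invariant factors of ∂_1 are all 1, so H_0 = Z.
  H_1: rank ker ∂_1 − rank ∂_2 = (6 − 3) − 3 = 0, and the invariant factors of ∂_2 are all 1, so H_1 = 0.
  H_2: rank ker ∂_2 − rank ∂_3 = (4 − 3) − 1 = 0, and the invariant factors of ∂_3 are all 1, so H_2 = 0.
  H_3: rank ker ∂_3 − rank ∂_4 = (1 − 1) − 0 = 0, and there is no ∂_4, so H_3 = 0.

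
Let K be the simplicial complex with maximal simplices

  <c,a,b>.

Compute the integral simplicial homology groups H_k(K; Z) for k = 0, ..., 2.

H_0 ≅ Z,  H_1 = 0,  H_2 = 0.

Order the vertices as a < b < c. Listing each simplex with vertices in this order, K has dimension 2 with simplices:

  0-simplices (3): a, b, c
  1-simplices (3): ab, ac, bc
  2-simplices (1): abc

so the chain groups are C_0 ≅ Z^3, C_1 ≅ Z^3, C_2 ≅ Z^1.

The boundary map ∂_1: C_1 → C_0 sends each edge [p,q] (with p < q) to q − p.
The resulting 3×3 matrix has rank 2, and its Smith normal form has invariant factors (1,1).

∂_2: C_2 → C_1 sends each 2-simplex [p,q,r] to [q,r] − [p,r] + [p,q]. For instance
  ∂abc = bc − ac + ab.
As a 3×1 matrix over Z this has rank 1, with invariant factors (1).

Now H_k = ker ∂_k / im ∂_{k+1}, so:

  H_0: rank C_0 − rank ∂_1 = 3 − 2 = 1, and the invariant factors of ∂_1 are all 1, so H_0 = Z.
  H_1: rank ker ∂_1 − rank ∂_2 = (3 − 2) − 1 = 0, and the invariant factors of ∂_2 are all 1, so H_1 = 0.
  H_2: rank ker ∂_2 − rank ∂_3 = (1 − 1) − 0 = 0, and there is no ∂_3, so H_2 = 0.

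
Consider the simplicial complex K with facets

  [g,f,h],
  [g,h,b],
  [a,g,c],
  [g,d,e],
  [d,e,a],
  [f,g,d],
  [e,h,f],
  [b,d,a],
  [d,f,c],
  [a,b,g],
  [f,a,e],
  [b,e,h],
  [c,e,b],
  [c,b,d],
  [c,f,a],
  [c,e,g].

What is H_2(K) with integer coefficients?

H_2 = Z.

Take the total order a < b < c < d < e < f < g < h on the vertex set. Then K (dimension 2) consists of the simplices:

  0-simplices (8): a, b, c, d, e, f, g, h
  1-simplices (24): ab, ac, ad, ae, af, ag, bc, bd, be, bg, bh, cd, ce, cf, cg, de, df, dg, ef, eg, eh, fg, fh, gh
  2-simplices (16): abd, abg, acf, acg, ade, aef, bcd, bce, beh, bgh, cdf, ceg, deg, dfg, efh, fgh

so the chain groups are C_0 ≅ Z^8, C_1 ≅ Z^24, C_2 ≅ Z^16.

The boundary map ∂_1: C_1 → C_0 sends each edge [p,q] (with p < q) to q − p. For instance
  ∂ef = f − e.
The 8×24 boundary matrix has rank 7 and Smith normal form diag(1,1,1,1,1,1,1).

∂_2: C_2 → C_1 maps a triangle to the signed sum of its edges. For instance
  ∂dfg = fg − dg + df,
  ∂acg = cg − ag + ac.
As a 24×16 matrix over Z this has rank 15, with invariant factors (1,1,1,1,1,1,1,1,1,1,1,1,1,1,1).

Reading off H_k = ker ∂_k / im ∂_{k+1}:

  H_2: rank ker ∂_2 − rank ∂_3 = (16 − 15) − 0 = 1, and there is no ∂_3, so H_2 ≅ Z.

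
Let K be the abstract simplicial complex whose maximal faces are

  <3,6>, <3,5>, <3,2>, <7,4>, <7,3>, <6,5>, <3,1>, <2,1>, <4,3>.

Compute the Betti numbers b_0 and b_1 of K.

b_0 = 1, b_1 = 3.

Take the total order 1 < 2 < 3 < 4 < 5 < 6 < 7 on the vertex set. Then K (dimension 1) consists of the simplices:

  0-simplices (7): [1], [2], [3], [4], [5], [6], [7]
  1-simplices (9): [1,2], [1,3], [2,3], [3,4], [3,5], [3,6], [3,7], [4,7], [5,6]

Hence C_0 ≅ Z^7, C_1 ≅ Z^9.

Boundary ∂_1: C_1 → C_0 is given by ∂[p,q] = [q] − [p].
The 7×9 boundary matrix has rank 6 and Smith normal form diag(1,1,1,1,1,1).

Now H_k = ker ∂_k / im ∂_{k+1}, so:

  H_0: rank C_0 − rank ∂_1 = 7 − 6 = 1, and the invariant factors of ∂_1 are all 1, so H_0 ≅ Z.
  H_1: rank ker ∂_1 − rank ∂_2 = (9 − 6) − 0 = 3, and there is no ∂_2, so H_1 ≅ Z^3.

Hence the Betti numbers are b_0 = 1, b_1 = 3.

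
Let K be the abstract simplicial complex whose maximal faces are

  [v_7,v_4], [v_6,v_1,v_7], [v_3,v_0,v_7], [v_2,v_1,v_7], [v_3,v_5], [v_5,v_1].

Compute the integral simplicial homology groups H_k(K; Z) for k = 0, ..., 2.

H_0 = Z,  H_1 = Z,  H_2 = 0.

K has 8 vertices, 11 edges, 3 triangles.
rank ∂_0 = 0, rank ∂_1 = 7 ⇒ b_0 = 8 − 0 − 7 = 1; all invariant factors of ∂_1 are 1 so no torsion. So H_0 ≅ Z.
rank ∂_1 = 7, rank ∂_2 = 3 ⇒ b_1 = 11 − 7 − 3 = 1; all invariant factors of ∂_2 are 1 so no torsion. So H_1 ≅ Z.
rank ∂_2 = 3, rank ∂_3 = 0 ⇒ b_2 = 3 − 3 − 0 = 0. So H_2 ≅ 0.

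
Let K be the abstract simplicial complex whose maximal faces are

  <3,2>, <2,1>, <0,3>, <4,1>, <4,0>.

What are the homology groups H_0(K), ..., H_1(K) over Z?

We work with the vertex ordering 0 < 1 < 2 < 3 < 4. The simplices of K, each written with vertices in increasing order, are:

  0-simplices (5): [0], [1], [2], [3], [4]
  1-simplices (5): [0,3], [0,4], [1,2], [1,4], [2,3]

giving chain groups C_0 ≅ Z^5, C_1 ≅ Z^5.

∂_1: C_1 → C_0 sends each edge [p,q] (with p < q) to q − p. For instance
  ∂[1,4] = [4] − [1].
The 5×5 boundary matrix has rank 4 and Smith normal form diag(1,1,1,1).

Reading off H_k = ker ∂_k / im ∂_{k+1}:

  H_0: rank C_0 − rank ∂_1 = 5 − 4 = 1, and the invariant factors of ∂_1 are all 1, so H_0 ≅ Z.
  H_1: rank ker ∂_1 − rank ∂_2 = (5 − 4) − 0 = 1, and there is no ∂_2, so H_1 ≅ Z.

H_0 = Z,  H_1 = Z.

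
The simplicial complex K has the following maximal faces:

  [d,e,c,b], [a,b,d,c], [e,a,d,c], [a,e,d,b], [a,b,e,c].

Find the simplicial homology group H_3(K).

H_3 = Z.

We work with the vertex ordering a < b < c < d < e. The simplices of K, each written with vertices in increasing order, are:

  0-simplices (5): a, b, c, d, e
  1-simplices (10): ab, ac, ad, ae, bc, bd, be, cd, ce, de
  2-simplices (10): abc, abd, abe, acd, ace, ade, bcd, bce, bde, cde
  3-simplices (5): abcd, abce, abde, acde, bcde

so the chain groups are C_0 ≅ Z^5, C_1 ≅ Z^10, C_2 ≅ Z^10, C_3 ≅ Z^5.

The boundary map ∂_1: C_1 → C_0 sends each edge [p,q] (with p < q) to q − p. For instance
  ∂ce = e − c.
This gives a 5×10 integer matrix of rank 4; reducing to Smith normal form yields diagonal entries (1,1,1,1).

The boundary map ∂_2: C_2 → C_1 maps a triangle to the signed sum of its edges. For instance
  ∂ade = de − ae + ad,
  ∂abc = bc − ac + ab.
As a 10×10 matrix over Z this has rank 6, with invariant factors (1,1,1,1,1,1).

∂_3: C_3 → C_2 sends each 3-simplex σ to the alternating sum Σ_i (−1)^i (σ with its i-th vertex removed). For instance
  ∂bcde = cde − bde + bce − bcd,
  ∂abde = bde − ade + abe − abd.
This gives a 10×5 integer matrix of rank 4; reducing to Smith normal form yields diagonal entries (1,1,1,1).

Computing H_k = (kernel of ∂_k) / (image of ∂_{k+1}):

  H_3: rank ker ∂_3 − rank ∂_4 = (5 − 4) − 0 = 1, and there is no ∂_4, so H_3 = Z.

(K is a triangulation of the 3-sphere S^3.)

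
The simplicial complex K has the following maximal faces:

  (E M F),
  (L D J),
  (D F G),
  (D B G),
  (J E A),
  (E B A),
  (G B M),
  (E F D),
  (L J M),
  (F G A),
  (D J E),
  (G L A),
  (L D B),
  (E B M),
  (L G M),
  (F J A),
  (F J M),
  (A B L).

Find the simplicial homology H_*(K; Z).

H_0 = Z,  H_1 = Z × Z/2,  H_2 = 0.

K has 9 vertices, 27 edges, 18 triangles.
rank ∂_0 = 0, rank ∂_1 = 8 ⇒ b_0 = 9 − 0 − 8 = 1; all invariant factors of ∂_1 are 1 so no torsion. So H_0 = Z.
rank ∂_1 = 8, rank ∂_2 = 18 ⇒ b_1 = 27 − 8 − 18 = 1; ∂_2 has invariant factor(s) [2] giving torsion. So H_1 = Z × Z/2.
rank ∂_2 = 18, rank ∂_3 = 0 ⇒ b_2 = 18 − 18 − 0 = 0. So H_2 = 0.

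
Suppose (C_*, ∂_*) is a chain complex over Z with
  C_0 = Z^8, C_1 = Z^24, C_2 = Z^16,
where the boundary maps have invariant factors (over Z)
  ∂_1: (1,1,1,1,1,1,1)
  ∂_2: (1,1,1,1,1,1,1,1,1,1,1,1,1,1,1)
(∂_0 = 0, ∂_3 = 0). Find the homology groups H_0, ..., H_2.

H_0 = Z,  H_1 = Z^2,  H_2 = Z.

H_0: b_0 = 8 − 0 − 7 = 1; torsion from ∂_1 factors > 1: none. So H_0 = Z.
H_1: b_1 = 24 − 7 − 15 = 2; torsion from ∂_2 factors > 1: none. So H_1 = Z^2.
H_2: b_2 = 16 − 15 − 0 = 1; torsion from ∂_3 factors > 1: none. So H_2 = Z.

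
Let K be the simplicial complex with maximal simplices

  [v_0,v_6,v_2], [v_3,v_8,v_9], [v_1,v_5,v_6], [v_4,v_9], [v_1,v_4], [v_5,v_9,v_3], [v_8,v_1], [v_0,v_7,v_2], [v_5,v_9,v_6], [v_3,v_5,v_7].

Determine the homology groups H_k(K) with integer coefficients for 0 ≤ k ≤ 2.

Take the total order v_0 < v_1 < v_2 < v_3 < v_4 < v_5 < v_6 < v_7 < v_8 < v_9 on the vertex set. Then K (dimension 2) consists of the simplices:

  0-simplices (10): [v_0], [v_1], [v_2], [v_3], [v_4], [v_5], [v_6], [v_7], [v_8], [v_9]
  1-simplices (19): (19 of them)
  2-simplices (7): [v_0,v_2,v_6], [v_0,v_2,v_7], [v_1,v_5,v_6], [v_3,v_5,v_7], [v_3,v_5,v_9], [v_3,v_8,v_9], [v_5,v_6,v_9]

so the chain groups are C_0 ≅ Z^10, C_1 ≅ Z^19, C_2 ≅ Z^7.

Boundary ∂_1: C_1 → C_0 sends each edge [p,q] (with p < q) to q − p.
The resulting 10×19 matrix has rank 9, and its Smith normal form has invariant factors (1,1,1,1,1,1,1,1,1).

∂_2: C_2 → C_1 maps a triangle to the signed sum of its edges. For instance
  ∂[v_0,v_2,v_7] = [v_2,v_7] − [v_0,v_7] + [v_0,v_2],
  ∂[v_5,v_6,v_9] = [v_6,v_9] − [v_5,v_9] + [v_5,v_6].
The resulting 19×7 matrix has rank 7, and its Smith normal form has invariant factors (1,1,1,1,1,1,1).

Now H_k = ker ∂_k / im ∂_{k+1}, so:

  H_0: rank C_0 − rank ∂_1 = 10 − 9 = 1, and the invariant factors of ∂_1 are all 1, so H_0 = Z.
  H_1: rank ker ∂_1 − rank ∂_2 = (19 − 9) − 7 = 3, and the invariant factors of ∂_2 are all 1, so H_1 = Z^3.
  H_2: rank ker ∂_2 − rank ∂_3 = (7 − 7) − 0 = 0, and there is no ∂_3, so H_2 = 0.

H_0 ≅ Z,  H_1 ≅ Z^3,  H_2 = 0.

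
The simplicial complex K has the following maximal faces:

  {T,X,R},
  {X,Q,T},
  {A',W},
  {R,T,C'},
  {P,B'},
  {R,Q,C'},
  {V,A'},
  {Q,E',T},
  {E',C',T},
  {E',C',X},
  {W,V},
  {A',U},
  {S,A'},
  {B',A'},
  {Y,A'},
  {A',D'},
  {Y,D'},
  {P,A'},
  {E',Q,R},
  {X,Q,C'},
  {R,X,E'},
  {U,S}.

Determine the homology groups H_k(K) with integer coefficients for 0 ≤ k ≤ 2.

H_0 = Z^2,  H_1 = Z^4 ⊕ Z/2,  H_2 = 0.

Take the total order P < Q < R < S < T < U < V < W < X < Y < A' < B' < C' < D' < E' on the vertex set. Then K (dimension 2) consists of the simplices:

  0-simplices (15): [P], [Q], [R], [S], [T], [U], [V], [W], [X], [Y], [A'], [B'], [C'], [D'], [E']
  1-simplices (27): (27 of them)
  2-simplices (10): [Q,R,C'], [Q,R,E'], [Q,T,X], [Q,T,E'], [Q,X,C'], [R,T,X], [R,T,C'], [R,X,E'], [T,C',E'], [X,C',E']

Hence C_0 ≅ Z^15, C_1 ≅ Z^27, C_2 ≅ Z^10.

The boundary map ∂_1: C_1 → C_0 maps an edge to its endpoints' difference, ∂[p,q] = q − p.
This gives a 15×27 integer matrix of rank 13; reducing to Smith normal form yields diagonal entries (1,1,1,1,1,1,1,1,1,1,1,1,1).

∂_2: C_2 → C_1 maps a triangle to the signed sum of its edges. For instance
  ∂[Q,R,C'] = [R,C'] − [Q,C'] + [Q,R],
  ∂[Q,X,C'] = [X,C'] − [Q,C'] + [Q,X].
The 27×10 boundary matrix has rank 10 and Smith normal form diag(1,1,1,1,1,1,1,1,1,2).

From H_k ≅ ker(∂_k) / im(∂_{k+1}) we obtain:

  H_0: rank C_0 − rank ∂_1 = 15 − 13 = 2, and the invariant factors of ∂_1 are all 1, so H_0 ≅ Z^2.
  H_1: rank ker ∂_1 − rank ∂_2 = (27 − 13) − 10 = 4, and ∂_2 has invariant factor 2 > 1, so H_1 ≅ Z^4 ⊕ Z/2.
  H_2: rank ker ∂_2 − rank ∂_3 = (10 − 10) − 0 = 0, and there is no ∂_3, so H_2 ≅ 0.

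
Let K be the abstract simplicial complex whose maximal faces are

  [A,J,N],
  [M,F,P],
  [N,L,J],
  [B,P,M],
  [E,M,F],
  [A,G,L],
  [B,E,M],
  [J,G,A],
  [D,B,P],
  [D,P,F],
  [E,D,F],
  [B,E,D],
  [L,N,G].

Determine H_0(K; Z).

K has 11 vertices, 22 edges, 13 triangles.
rank ∂_0 = 0, rank ∂_1 = 9 ⇒ b_0 = 11 − 0 − 9 = 2; all invariant factors of ∂_1 are 1 so no torsion. So H_0 = Z^2.

H_0 = Z^2.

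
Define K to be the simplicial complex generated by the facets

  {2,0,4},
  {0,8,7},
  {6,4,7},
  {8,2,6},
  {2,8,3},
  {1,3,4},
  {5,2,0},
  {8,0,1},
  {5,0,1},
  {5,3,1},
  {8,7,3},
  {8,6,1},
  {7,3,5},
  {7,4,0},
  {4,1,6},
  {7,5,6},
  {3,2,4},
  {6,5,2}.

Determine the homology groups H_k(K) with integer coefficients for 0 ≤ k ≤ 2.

We work with the vertex ordering 0 < 1 < 2 < 3 < 4 < 5 < 6 < 7 < 8. The simplices of K, each written with vertices in increasing order, are:

  0-simplices (9): [0], [1], [2], [3], [4], [5], [6], [7], [8]
  1-simplices (27): (27 of them)
  2-simplices (18): [0,1,5], [0,1,8], [0,2,4], [0,2,5], [0,4,7], [0,7,8], [1,3,4], [1,3,5], [1,4,6], [1,6,8], [2,3,4], [2,3,8], [2,5,6], [2,6,8], [3,5,7], [3,7,8], [4,6,7], [5,6,7]

so the chain groups are C_0 ≅ Z^9, C_1 ≅ Z^27, C_2 ≅ Z^18.

∂_1: C_1 → C_0 is given by ∂[p,q] = [q] − [p].
The 9×27 boundary matrix has rank 8 and Smith normal form diag(1,1,1,1,1,1,1,1).

Boundary ∂_2: C_2 → C_1 sends each 2-simplex [p,q,r] to [q,r] − [p,r] + [p,q]. For instance
  ∂[0,7,8] = [7,8] − [0,8] + [0,7],
  ∂[1,3,4] = [3,4] − [1,4] + [1,3].
This gives a 27×18 integer matrix of rank 17; reducing to Smith normal form yields diagonal entries (1,1,1,1,1,1,1,1,1,1,1,1,1,1,1,1,1).

Now H_k = ker ∂_k / im ∂_{k+1}, so:

  H_0: rank C_0 − rank ∂_1 = 9 − 8 = 1, and the invariant factors of ∂_1 are all 1, so H_0 ≅ Z.
  H_1: rank ker ∂_1 − rank ∂_2 = (27 − 8) − 17 = 2, and the invariant factors of ∂_2 are all 1, so H_1 ≅ Z^2.
  H_2: rank ker ∂_2 − rank ∂_3 = (18 − 17) − 0 = 1, and there is no ∂_3, so H_2 ≅ Z.

As a check, the Euler characteristic is 9 − 27 + 18 = 0, which agrees with 1 − 2 + 1 = 0.
(K is a triangulation of the torus T^2.)

H_0 ≅ Z,  H_1 ≅ Z^2,  H_2 ≅ Z.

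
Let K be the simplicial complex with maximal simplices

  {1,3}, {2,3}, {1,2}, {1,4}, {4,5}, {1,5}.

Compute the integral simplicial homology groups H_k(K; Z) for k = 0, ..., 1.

H_0 ≅ Z,  H_1 ≅ Z^2.

Order the vertices as 1 < 2 < 3 < 4 < 5. Listing each simplex with vertices in this order, K has dimension 1 with simplices:

  0-simplices (5): [1], [2], [3], [4], [5]
  1-simplices (6): [1,2], [1,3], [1,4], [1,5], [2,3], [4,5]

Hence C_0 ≅ Z^5, C_1 ≅ Z^6.

∂_1: C_1 → C_0 maps an edge to its endpoints' difference, ∂[p,q] = q − p.
The resulting 5×6 matrix has rank 4, and its Smith normal form has invariant factors (1,1,1,1).

Now H_k = ker ∂_k / im ∂_{k+1}, so:

  H_0: rank C_0 − rank ∂_1 = 5 − 4 = 1, and the invariant factors of ∂_1 are all 1, so H_0 ≅ Z.
  H_1: rank ker ∂_1 − rank ∂_2 = (6 − 4) − 0 = 2, and there is no ∂_2, so H_1 ≅ Z^2.

(K is a triangulation of a wedge of 2 circles.)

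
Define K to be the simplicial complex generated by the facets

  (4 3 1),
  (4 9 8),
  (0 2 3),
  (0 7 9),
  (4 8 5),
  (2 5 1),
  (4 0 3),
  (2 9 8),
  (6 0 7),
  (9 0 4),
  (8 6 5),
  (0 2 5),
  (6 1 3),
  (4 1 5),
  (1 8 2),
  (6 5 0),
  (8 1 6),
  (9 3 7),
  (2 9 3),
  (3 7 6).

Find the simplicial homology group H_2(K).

H_2 ≅ 0.

Take the total order 0 < 1 < 2 < 3 < 4 < 5 < 6 < 7 < 8 < 9 on the vertex set. Then K (dimension 2) consists of the simplices:

  0-simplices (10): [0], [1], [2], [3], [4], [5], [6], [7], [8], [9]
  1-simplices (30): (30 of them)
  2-simplices (20): (20 of them)

Hence C_0 ≅ Z^10, C_1 ≅ Z^30, C_2 ≅ Z^20.

Boundary ∂_1: C_1 → C_0 is given by ∂[p,q] = [q] − [p]. For instance
  ∂[5,6] = [6] − [5].
The resulting 10×30 matrix has rank 9, and its Smith normal form has invariant factors (1,1,1,1,1,1,1,1,1).

∂_2: C_2 → C_1 maps a triangle to the signed sum of its edges. For instance
  ∂[0,4,9] = [4,9] − [0,9] + [0,4],
  ∂[5,6,8] = [6,8] − [5,8] + [5,6].
The 30×20 boundary matrix has rank 20 and Smith normal form diag(1,1,1,1,1,1,1,1,1,1,1,1,1,1,1,1,1,1,1,2).

Now H_k = ker ∂_k / im ∂_{k+1}, so:

  H_2: rank ker ∂_2 − rank ∂_3 = (20 − 20) − 0 = 0, and there is no ∂_3, so H_2 ≅ 0.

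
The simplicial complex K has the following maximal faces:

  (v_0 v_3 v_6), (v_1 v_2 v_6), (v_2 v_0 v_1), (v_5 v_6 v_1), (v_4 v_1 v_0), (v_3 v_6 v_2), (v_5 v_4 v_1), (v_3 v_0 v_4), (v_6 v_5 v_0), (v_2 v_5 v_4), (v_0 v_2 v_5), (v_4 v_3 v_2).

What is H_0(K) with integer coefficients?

H_0 = Z.

Order the vertices as v_0 < v_1 < v_2 < v_3 < v_4 < v_5 < v_6. Listing each simplex with vertices in this order, K has dimension 2 with simplices:

  0-simplices (7): [v_0], [v_1], [v_2], [v_3], [v_4], [v_5], [v_6]
  1-simplices (18): (18 of them)
  2-simplices (12): (12 of them)

Hence C_0 ≅ Z^7, C_1 ≅ Z^18, C_2 ≅ Z^12.

The boundary map ∂_1: C_1 → C_0 sends each edge [p,q] (with p < q) to q − p.
The resulting 7×18 matrix has rank 6, and its Smith normal form has invariant factors (1,1,1,1,1,1).

Boundary ∂_2: C_2 → C_1 acts by ∂[p,q,r] = [q,r] − [p,r] + [p,q]. For instance
  ∂[v_1,v_4,v_5] = [v_4,v_5] − [v_1,v_5] + [v_1,v_4],
  ∂[v_2,v_3,v_4] = [v_3,v_4] − [v_2,v_4] + [v_2,v_3].
The 18×12 boundary matrix has rank 12 and Smith normal form diag(1,1,1,1,1,1,1,1,1,1,1,2).

From H_k ≅ ker(∂_k) / im(∂_{k+1}) we obtain:

  H_0: rank C_0 − rank ∂_1 = 7 − 6 = 1, and the invariant factors of ∂_1 are all 1, so H_0 = Z.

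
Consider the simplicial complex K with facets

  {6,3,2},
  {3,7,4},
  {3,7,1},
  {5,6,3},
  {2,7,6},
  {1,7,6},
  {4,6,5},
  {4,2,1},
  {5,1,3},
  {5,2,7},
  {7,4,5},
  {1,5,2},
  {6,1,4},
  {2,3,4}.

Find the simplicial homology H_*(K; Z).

We work with the vertex ordering 1 < 2 < 3 < 4 < 5 < 6 < 7. The simplices of K, each written with vertices in increasing order, are:

  0-simplices (7): [1], [2], [3], [4], [5], [6], [7]
  1-simplices (21): [1,2], [1,3], [1,4], [1,5], [1,6], [1,7], [2,3], [2,4], [2,5], [2,6], [2,7], [3,4], [3,5], [3,6], [3,7], [4,5], [4,6], [4,7], [5,6], [5,7], [6,7]
  2-simplices (14): [1,2,4], [1,2,5], [1,3,5], [1,3,7], [1,4,6], [1,6,7], [2,3,4], [2,3,6], [2,5,7], [2,6,7], [3,4,7], [3,5,6], [4,5,6], [4,5,7]

giving chain groups C_0 ≅ Z^7, C_1 ≅ Z^21, C_2 ≅ Z^14.

Boundary ∂_1: C_1 → C_0 maps an edge to its endpoints' difference, ∂[p,q] = q − p. For instance
  ∂[2,7] = [7] − [2].
This gives a 7×21 integer matrix of rank 6; reducing to Smith normal form yields diagonal entries (1,1,1,1,1,1).

The boundary map ∂_2: C_2 → C_1 acts by ∂[p,q,r] = [q,r] − [p,r] + [p,q]. For instance
  ∂[2,3,4] = [3,4] − [2,4] + [2,3],
  ∂[1,3,5] = [3,5] − [1,5] + [1,3].
This gives a 21×14 integer matrix of rank 13; reducing to Smith normal form yields diagonal entries (1,1,1,1,1,1,1,1,1,1,1,1,1).

From H_k ≅ ker(∂_k) / im(∂_{k+1}) we obtain:

  H_0: rank C_0 − rank ∂_1 = 7 − 6 = 1, and the invariant factors of ∂_1 are all 1, so H_0 = Z.
  H_1: rank ker ∂_1 − rank ∂_2 = (21 − 6) − 13 = 2, and the invariant factors of ∂_2 are all 1, so H_1 = Z^2.
  H_2: rank ker ∂_2 − rank ∂_3 = (14 − 13) − 0 = 1, and there is no ∂_3, so H_2 = Z.

H_0 ≅ Z,  H_1 ≅ Z^2,  H_2 ≅ Z.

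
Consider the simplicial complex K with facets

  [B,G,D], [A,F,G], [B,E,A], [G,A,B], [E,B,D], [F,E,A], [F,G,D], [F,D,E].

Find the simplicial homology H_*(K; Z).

H_0 ≅ Z,  H_1 = 0,  H_2 ≅ Z.

Order the vertices as A < B < D < E < F < G. Listing each simplex with vertices in this order, K has dimension 2 with simplices:

  0-simplices (6): A, B, D, E, F, G
  1-simplices (12): AB, AE, AF, AG, BD, BE, BG, DE, DF, DG, EF, FG
  2-simplices (8): ABE, ABG, AEF, AFG, BDE, BDG, DEF, DFG

Hence C_0 ≅ Z^6, C_1 ≅ Z^12, C_2 ≅ Z^8.

∂_1: C_1 → C_0 sends each edge [p,q] (with p < q) to q − p. For instance
  ∂AG = G − A.
As a 6×12 matrix over Z this has rank 5, with invariant factors (1,1,1,1,1).

Boundary ∂_2: C_2 → C_1 sends each 2-simplex [p,q,r] to [q,r] − [p,r] + [p,q]. For instance
  ∂BDE = DE − BE + BD,
  ∂AEF = EF − AF + AE.
The 12×8 boundary matrix has rank 7 and Smith normal form diag(1,1,1,1,1,1,1).

From H_k ≅ ker(∂_k) / im(∂_{k+1}) we obtain:

  H_0: rank C_0 − rank ∂_1 = 6 − 5 = 1, and the invariant factors of ∂_1 are all 1, so H_0 = Z.
  H_1: rank ker ∂_1 − rank ∂_2 = (12 − 5) − 7 = 0, and the invariant factors of ∂_2 are all 1, so H_1 = 0.
  H_2: rank ker ∂_2 − rank ∂_3 = (8 − 7) − 0 = 1, and there is no ∂_3, so H_2 = Z.

(K is a triangulation of the 2-sphere S^2.)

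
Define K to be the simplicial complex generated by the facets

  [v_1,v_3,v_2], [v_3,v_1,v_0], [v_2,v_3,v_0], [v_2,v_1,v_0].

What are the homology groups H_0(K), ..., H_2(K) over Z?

K has 4 vertices, 6 edges, 4 triangles.
rank ∂_0 = 0, rank ∂_1 = 3 ⇒ b_0 = 4 − 0 − 3 = 1; all invariant factors of ∂_1 are 1 so no torsion. So H_0 ≅ Z.
rank ∂_1 = 3, rank ∂_2 = 3 ⇒ b_1 = 6 − 3 − 3 = 0; all invariant factors of ∂_2 are 1 so no torsion. So H_1 ≅ 0.
rank ∂_2 = 3, rank ∂_3 = 0 ⇒ b_2 = 4 − 3 − 0 = 1. So H_2 ≅ Z.

H_0 = Z,  H_1 = 0,  H_2 = Z.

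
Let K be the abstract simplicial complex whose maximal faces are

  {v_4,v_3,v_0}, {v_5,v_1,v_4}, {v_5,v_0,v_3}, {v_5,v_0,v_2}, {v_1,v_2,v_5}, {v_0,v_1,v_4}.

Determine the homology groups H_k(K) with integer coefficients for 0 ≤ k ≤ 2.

Order the vertices as v_0 < v_1 < v_2 < v_3 < v_4 < v_5. Listing each simplex with vertices in this order, K has dimension 2 with simplices:

  0-simplices (6): [v_0], [v_1], [v_2], [v_3], [v_4], [v_5]
  1-simplices (12): [v_0,v_1], [v_0,v_2], [v_0,v_3], [v_0,v_4], [v_0,v_5], [v_1,v_2], [v_1,v_4], [v_1,v_5], [v_2,v_5], [v_3,v_4], [v_3,v_5], [v_4,v_5]
  2-simplices (6): [v_0,v_1,v_4], [v_0,v_2,v_5], [v_0,v_3,v_4], [v_0,v_3,v_5], [v_1,v_2,v_5], [v_1,v_4,v_5]

so the chain groups are C_0 ≅ Z^6, C_1 ≅ Z^12, C_2 ≅ Z^6.

∂_1: C_1 → C_0 is given by ∂[p,q] = [q] − [p]. For instance
  ∂[v_3,v_4] = [v_4] − [v_3].
As a 6×12 matrix over Z this has rank 5, with invariant factors (1,1,1,1,1).

The boundary map ∂_2: C_2 → C_1 acts by ∂[p,q,r] = [q,r] − [p,r] + [p,q]. For instance
  ∂[v_0,v_2,v_5] = [v_2,v_5] − [v_0,v_5] + [v_0,v_2],
  ∂[v_1,v_4,v_5] = [v_4,v_5] − [v_1,v_5] + [v_1,v_4].
The resulting 12×6 matrix has rank 6, and its Smith normal form has invariant factors (1,1,1,1,1,1).

From H_k ≅ ker(∂_k) / im(∂_{k+1}) we obtain:

  H_0: rank C_0 − rank ∂_1 = 6 − 5 = 1, and the invariant factors of ∂_1 are all 1, so H_0 ≅ Z.
  H_1: rank ker ∂_1 − rank ∂_2 = (12 − 5) − 6 = 1, and the invariant factors of ∂_2 are all 1, so H_1 ≅ Z.
  H_2: rank ker ∂_2 − rank ∂_3 = (6 − 6) − 0 = 0, and there is no ∂_3, so H_2 ≅ 0.

(K is a triangulation of the cylinder S^1 x I.)

H_0 ≅ Z,  H_1 ≅ Z,  H_2 = 0.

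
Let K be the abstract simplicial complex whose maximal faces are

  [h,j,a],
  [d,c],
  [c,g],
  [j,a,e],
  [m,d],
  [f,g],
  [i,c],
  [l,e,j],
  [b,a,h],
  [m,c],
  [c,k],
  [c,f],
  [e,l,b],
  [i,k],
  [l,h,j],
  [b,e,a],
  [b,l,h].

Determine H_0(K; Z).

H_0 = Z^2.

Take the total order a < b < c < d < e < f < g < h < i < j < k < l < m on the vertex set. Then K (dimension 2) consists of the simplices:

  0-simplices (13): a, b, c, d, e, f, g, h, i, j, k, l, m
  1-simplices (21): ab, ae, ah, aj, be, bh, bl, cd, cf, cg, ci, ck, cm, dm, ej, el, fg, hj, hl, ik, jl
  2-simplices (8): abe, abh, aej, ahj, bel, bhl, ejl, hjl

giving chain groups C_0 ≅ Z^13, C_1 ≅ Z^21, C_2 ≅ Z^8.

The boundary map ∂_1: C_1 → C_0 is given by ∂[p,q] = [q] − [p]. For instance
  ∂ej = j − e.
The 13×21 boundary matrix has rank 11 and Smith normal form diag(1,1,1,1,1,1,1,1,1,1,1).

Boundary ∂_2: C_2 → C_1 sends each 2-simplex [p,q,r] to [q,r] − [p,r] + [p,q]. For instance
  ∂ejl = jl − el + ej,
  ∂ahj = hj − aj + ah.
As a 21×8 matrix over Z this has rank 7, with invariant factors (1,1,1,1,1,1,1).

Now H_k = ker ∂_k / im ∂_{k+1}, so:

  H_0: rank C_0 − rank ∂_1 = 13 − 11 = 2, and the invariant factors of ∂_1 are all 1, so H_0 ≅ Z^2.

(K is a triangulation of the disjoint union of a wedge of 3 circles and the 2-sphere S^2.)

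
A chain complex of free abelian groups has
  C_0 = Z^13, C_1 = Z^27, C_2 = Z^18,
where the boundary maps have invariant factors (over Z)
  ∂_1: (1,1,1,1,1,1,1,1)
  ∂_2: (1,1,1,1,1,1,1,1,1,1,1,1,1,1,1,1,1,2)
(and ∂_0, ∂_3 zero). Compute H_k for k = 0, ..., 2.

H_0: b_0 = 13 − 0 − 8 = 5; torsion from ∂_1 factors > 1: none. So H_0 = Z^5.
H_1: b_1 = 27 − 8 − 18 = 1; torsion from ∂_2 factors > 1: [2]. So H_1 = Z ⊕ Z/2Z.
H_2: b_2 = 18 − 18 − 0 = 0; torsion from ∂_3 factors > 1: none. So H_2 = 0.

H_0 = Z^5,  H_1 = Z ⊕ Z/2Z,  H_2 = 0.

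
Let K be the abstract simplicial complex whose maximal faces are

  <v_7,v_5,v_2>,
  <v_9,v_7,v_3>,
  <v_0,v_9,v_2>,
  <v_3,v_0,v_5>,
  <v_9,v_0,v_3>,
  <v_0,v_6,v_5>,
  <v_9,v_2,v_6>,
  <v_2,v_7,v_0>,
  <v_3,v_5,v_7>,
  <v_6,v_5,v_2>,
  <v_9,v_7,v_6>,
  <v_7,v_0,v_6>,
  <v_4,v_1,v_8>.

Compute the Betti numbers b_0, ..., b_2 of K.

We work with the vertex ordering v_0 < v_1 < v_2 < v_3 < v_4 < v_5 < v_6 < v_7 < v_8 < v_9. The simplices of K, each written with vertices in increasing order, are:

  0-simplices (10): [v_0], [v_1], [v_2], [v_3], [v_4], [v_5], [v_6], [v_7], [v_8], [v_9]
  1-simplices (21): (21 of them)
  2-simplices (13): (13 of them)

giving chain groups C_0 ≅ Z^10, C_1 ≅ Z^21, C_2 ≅ Z^13.

∂_1: C_1 → C_0 maps an edge to its endpoints' difference, ∂[p,q] = q − p. For instance
  ∂[v_1,v_4] = [v_4] − [v_1].
The 10×21 boundary matrix has rank 8 and Smith normal form diag(1,1,1,1,1,1,1,1).

The boundary map ∂_2: C_2 → C_1 maps a triangle to the signed sum of its edges. For instance
  ∂[v_2,v_6,v_9] = [v_6,v_9] − [v_2,v_9] + [v_2,v_6],
  ∂[v_0,v_2,v_7] = [v_2,v_7] − [v_0,v_7] + [v_0,v_2].
The 21×13 boundary matrix has rank 13 and Smith normal form diag(1,1,1,1,1,1,1,1,1,1,1,1,2).

Now H_k = ker ∂_k / im ∂_{k+1}, so:

  H_0: rank C_0 − rank ∂_1 = 10 − 8 = 2, and the invariant factors of ∂_1 are all 1, so H_0 ≅ Z^2.
  H_1: rank ker ∂_1 − rank ∂_2 = (21 − 8) − 13 = 0, and ∂_2 has invariant factor 2 > 1, so H_1 ≅ Z/2Z.
  H_2: rank ker ∂_2 − rank ∂_3 = (13 − 13) − 0 = 0, and there is no ∂_3, so H_2 ≅ 0.

Hence the Betti numbers are b_0 = 2, b_1 = 0, b_2 = 0.

b_0 = 2, b_1 = 0, b_2 = 0.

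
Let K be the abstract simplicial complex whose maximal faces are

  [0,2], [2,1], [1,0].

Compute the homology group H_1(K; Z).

H_1 = Z.

Order the vertices as 0 < 1 < 2. Listing each simplex with vertices in this order, K has dimension 1 with simplices:

  0-simplices (3): [0], [1], [2]
  1-simplices (3): [0,1], [0,2], [1,2]

giving chain groups C_0 ≅ Z^3, C_1 ≅ Z^3.

The boundary map ∂_1: C_1 → C_0 is given by ∂[p,q] = [q] − [p]. For instance
  ∂[0,2] = [2] − [0].
The resulting 3×3 matrix has rank 2, and its Smith normal form has invariant factors (1,1).

From H_k ≅ ker(∂_k) / im(∂_{k+1}) we obtain:

  H_1: rank ker ∂_1 − rank ∂_2 = (3 − 2) − 0 = 1, and there is no ∂_2, so H_1 ≅ Z.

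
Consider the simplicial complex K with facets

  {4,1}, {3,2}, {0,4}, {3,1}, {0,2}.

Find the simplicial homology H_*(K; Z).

H_0 = Z,  H_1 = Z.

K has 5 vertices, 5 edges.
rank ∂_0 = 0, rank ∂_1 = 4 ⇒ b_0 = 5 − 0 − 4 = 1; all invariant factors of ∂_1 are 1 so no torsion. So H_0 ≅ Z.
rank ∂_1 = 4, rank ∂_2 = 0 ⇒ b_1 = 5 − 4 − 0 = 1. So H_1 ≅ Z.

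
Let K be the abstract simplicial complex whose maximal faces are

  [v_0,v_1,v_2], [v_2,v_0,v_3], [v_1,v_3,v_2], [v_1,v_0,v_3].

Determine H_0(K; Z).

Order the vertices as v_0 < v_1 < v_2 < v_3. Listing each simplex with vertices in this order, K has dimension 2 with simplices:

  0-simplices (4): [v_0], [v_1], [v_2], [v_3]
  1-simplices (6): [v_0,v_1], [v_0,v_2], [v_0,v_3], [v_1,v_2], [v_1,v_3], [v_2,v_3]
  2-simplices (4): [v_0,v_1,v_2], [v_0,v_1,v_3], [v_0,v_2,v_3], [v_1,v_2,v_3]

Hence C_0 ≅ Z^4, C_1 ≅ Z^6, C_2 ≅ Z^4.

∂_1: C_1 → C_0 sends each edge [p,q] (with p < q) to q − p. For instance
  ∂[v_0,v_2] = [v_2] − [v_0].
This gives a 4×6 integer matrix of rank 3; reducing to Smith normal form yields diagonal entries (1,1,1).

∂_2: C_2 → C_1 sends each 2-simplex [p,q,r] to [q,r] − [p,r] + [p,q]. For instance
  ∂[v_0,v_2,v_3] = [v_2,v_3] − [v_0,v_3] + [v_0,v_2],
  ∂[v_1,v_2,v_3] = [v_2,v_3] − [v_1,v_3] + [v_1,v_2].
The 6×4 boundary matrix has rank 3 and Smith normal form diag(1,1,1).

Reading off H_k = ker ∂_k / im ∂_{k+1}:

  H_0: rank C_0 − rank ∂_1 = 4 − 3 = 1, and the invariant factors of ∂_1 are all 1, so H_0 = Z.

H_0 = Z.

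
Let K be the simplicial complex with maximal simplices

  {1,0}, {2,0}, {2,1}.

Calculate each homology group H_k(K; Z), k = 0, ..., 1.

H_0 = Z,  H_1 = Z.

Take the total order 0 < 1 < 2 on the vertex set. Then K (dimension 1) consists of the simplices:

  0-simplices (3): [0], [1], [2]
  1-simplices (3): [0,1], [0,2], [1,2]

giving chain groups C_0 ≅ Z^3, C_1 ≅ Z^3.

∂_1: C_1 → C_0 is given by ∂[p,q] = [q] − [p]. For instance
  ∂[0,2] = [2] − [0].
As a 3×3 matrix over Z this has rank 2, with invariant factors (1,1).

From H_k ≅ ker(∂_k) / im(∂_{k+1}) we obtain:

  H_0: rank C_0 − rank ∂_1 = 3 − 2 = 1, and the invariant factors of ∂_1 are all 1, so H_0 = Z.
  H_1: rank ker ∂_1 − rank ∂_2 = (3 − 2) − 0 = 1, and there is no ∂_2, so H_1 = Z.

As a check, the Euler characteristic is 3 − 3 = 0, which agrees with 1 − 1 = 0.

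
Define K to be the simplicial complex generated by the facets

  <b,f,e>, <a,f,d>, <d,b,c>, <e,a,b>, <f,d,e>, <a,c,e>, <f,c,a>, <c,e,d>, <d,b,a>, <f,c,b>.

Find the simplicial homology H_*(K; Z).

H_0 = Z,  H_1 = Z_2,  H_2 = 0.

K has 6 vertices, 15 edges, 10 triangles.
rank ∂_0 = 0, rank ∂_1 = 5 ⇒ b_0 = 6 − 0 − 5 = 1; all invariant factors of ∂_1 are 1 so no torsion. So H_0 = Z.
rank ∂_1 = 5, rank ∂_2 = 10 ⇒ b_1 = 15 − 5 − 10 = 0; ∂_2 has invariant factor(s) [2] giving torsion. So H_1 = Z_2.
rank ∂_2 = 10, rank ∂_3 = 0 ⇒ b_2 = 10 − 10 − 0 = 0. So H_2 = 0.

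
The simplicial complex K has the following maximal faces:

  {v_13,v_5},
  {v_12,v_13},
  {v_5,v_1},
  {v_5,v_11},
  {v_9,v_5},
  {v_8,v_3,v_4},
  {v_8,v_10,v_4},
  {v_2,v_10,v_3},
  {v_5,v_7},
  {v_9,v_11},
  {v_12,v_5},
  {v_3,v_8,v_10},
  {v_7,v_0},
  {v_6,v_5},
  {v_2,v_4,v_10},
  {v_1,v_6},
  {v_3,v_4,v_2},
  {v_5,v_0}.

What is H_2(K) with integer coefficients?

H_2 ≅ Z.

K has 14 vertices, 21 edges, 6 triangles.
rank ∂_2 = 5, rank ∂_3 = 0 ⇒ b_2 = 6 − 5 − 0 = 1. So H_2 ≅ Z.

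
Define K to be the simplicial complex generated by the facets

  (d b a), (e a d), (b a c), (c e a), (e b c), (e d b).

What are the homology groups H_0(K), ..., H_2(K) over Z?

H_0 ≅ Z,  H_1 = 0,  H_2 ≅ Z.

We work with the vertex ordering a < b < c < d < e. The simplices of K, each written with vertices in increasing order, are:

  0-simplices (5): a, b, c, d, e
  1-simplices (9): ab, ac, ad, ae, bc, bd, be, ce, de
  2-simplices (6): abc, abd, ace, ade, bce, bde

Hence C_0 ≅ Z^5, C_1 ≅ Z^9, C_2 ≅ Z^6.

The boundary map ∂_1: C_1 → C_0 maps an edge to its endpoints' difference, ∂[p,q] = q − p.
The 5×9 boundary matrix has rank 4 and Smith normal form diag(1,1,1,1).

The boundary map ∂_2: C_2 → C_1 maps a triangle to the signed sum of its edges. For instance
  ∂ace = ce − ae + ac,
  ∂bde = de − be + bd.
The 9×6 boundary matrix has rank 5 and Smith normal form diag(1,1,1,1,1).

Reading off H_k = ker ∂_k / im ∂_{k+1}:

  H_0: rank C_0 − rank ∂_1 = 5 − 4 = 1, and the invariant factors of ∂_1 are all 1, so H_0 = Z.
  H_1: rank ker ∂_1 − rank ∂_2 = (9 − 4) − 5 = 0, and the invariant factors of ∂_2 are all 1, so H_1 = 0.
  H_2: rank ker ∂_2 − rank ∂_3 = (6 − 5) − 0 = 1, and there is no ∂_3, so H_2 = Z.

As a check, the Euler characteristic is 5 − 9 + 6 = 2, which agrees with 1 − 0 + 1 = 2.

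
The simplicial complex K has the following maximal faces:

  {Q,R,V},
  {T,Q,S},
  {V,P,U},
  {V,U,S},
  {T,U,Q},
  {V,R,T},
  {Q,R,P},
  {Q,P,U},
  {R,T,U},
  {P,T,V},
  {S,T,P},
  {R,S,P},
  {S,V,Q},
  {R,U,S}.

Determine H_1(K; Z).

H_1 ≅ Z^2.

Take the total order P < Q < R < S < T < U < V on the vertex set. Then K (dimension 2) consists of the simplices:

  0-simplices (7): P, Q, R, S, T, U, V
  1-simplices (21): PQ, PR, PS, PT, PU, PV, QR, QS, QT, QU, QV, RS, RT, RU, RV, ST, SU, SV, TU, TV, UV
  2-simplices (14): PQR, PQU, PRS, PST, PTV, PUV, QRV, QST, QSV, QTU, RSU, RTU, RTV, SUV

so the chain groups are C_0 ≅ Z^7, C_1 ≅ Z^21, C_2 ≅ Z^14.

∂_1: C_1 → C_0 maps an edge to its endpoints' difference, ∂[p,q] = q − p. For instance
  ∂RV = V − R.
As a 7×21 matrix over Z this has rank 6, with invariant factors (1,1,1,1,1,1).

Boundary ∂_2: C_2 → C_1 sends each 2-simplex [p,q,r] to [q,r] − [p,r] + [p,q]. For instance
  ∂QTU = TU − QU + QT,
  ∂PST = ST − PT + PS.
As a 21×14 matrix over Z this has rank 13, with invariant factors (1,1,1,1,1,1,1,1,1,1,1,1,1).

Reading off H_k = ker ∂_k / im ∂_{k+1}:

  H_1: rank ker ∂_1 − rank ∂_2 = (21 − 6) − 13 = 2, and the invariant factors of ∂_2 are all 1, so H_1 ≅ Z^2.

(K is a triangulation of the torus T^2.)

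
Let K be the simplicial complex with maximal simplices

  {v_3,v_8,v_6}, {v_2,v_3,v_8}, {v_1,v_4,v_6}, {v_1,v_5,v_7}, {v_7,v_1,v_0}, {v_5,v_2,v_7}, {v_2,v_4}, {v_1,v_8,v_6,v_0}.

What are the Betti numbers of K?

Fix the vertex order v_0 < v_1 < v_2 < v_3 < v_4 < v_5 < v_6 < v_7 < v_8 and write every simplex with vertices in increasing order. Then dim K = 3 and the simplices of K are:

  0-simplices (9): [v_0], [v_1], [v_2], [v_3], [v_4], [v_5], [v_6], [v_7], [v_8]
  1-simplices (19): (19 of them)
  2-simplices (10): [v_0,v_1,v_6], [v_0,v_1,v_7], [v_0,v_1,v_8], [v_0,v_6,v_8], [v_1,v_4,v_6], [v_1,v_5,v_7], [v_1,v_6,v_8], [v_2,v_3,v_8], [v_2,v_5,v_7], [v_3,v_6,v_8]
  3-simplices (1): [v_0,v_1,v_6,v_8]

giving chain groups C_0 ≅ Z^9, C_1 ≅ Z^19, C_2 ≅ Z^10, C_3 ≅ Z^1.

∂_1: C_1 → C_0 sends each edge [p,q] (with p < q) to q − p.
This gives a 9×19 integer matrix of rank 8; reducing to Smith normal form yields diagonal entries (1,1,1,1,1,1,1,1).

∂_2: C_2 → C_1 acts by ∂[p,q,r] = [q,r] − [p,r] + [p,q]. For instance
  ∂[v_1,v_6,v_8] = [v_6,v_8] − [v_1,v_8] + [v_1,v_6],
  ∂[v_1,v_5,v_7] = [v_5,v_7] − [v_1,v_7] + [v_1,v_5].
The 19×10 boundary matrix has rank 9 and Smith normal form diag(1,1,1,1,1,1,1,1,1).

∂_3: C_3 → C_2 sends each 3-simplex σ to the alternating sum Σ_i (−1)^i (σ with its i-th vertex removed). For instance
  ∂[v_0,v_1,v_6,v_8] = [v_1,v_6,v_8] − [v_0,v_6,v_8] + [v_0,v_1,v_8] − [v_0,v_1,v_6].
The resulting 10×1 matrix has rank 1, and its Smith normal form has invariant factors (1).

Computing H_k = (kernel of ∂_k) / (image of ∂_{k+1}):

  H_0: rank C_0 − rank ∂_1 = 9 − 8 = 1, and the invariant factors of ∂_1 are all 1, so H_0 = Z.
  H_1: rank ker ∂_1 − rank ∂_2 = (19 − 8) − 9 = 2, and the invariant factors of ∂_2 are all 1, so H_1 = Z^2.
  H_2: rank ker ∂_2 − rank ∂_3 = (10 − 9) − 1 = 0, and the invariant factors of ∂_3 are all 1, so H_2 = 0.
  H_3: rank ker ∂_3 − rank ∂_4 = (1 − 1) − 0 = 0, and there is no ∂_4, so H_3 = 0.

As a check, the Euler characteristic is 9 − 19 + 10 − 1 = -1, which agrees with 1 − 2 + 0 − 0 = -1.

Hence the Betti numbers are b_0 = 1, b_1 = 2, b_2 = 0, b_3 = 0.

b_0 = 1, b_1 = 2, b_2 = 0, b_3 = 0.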